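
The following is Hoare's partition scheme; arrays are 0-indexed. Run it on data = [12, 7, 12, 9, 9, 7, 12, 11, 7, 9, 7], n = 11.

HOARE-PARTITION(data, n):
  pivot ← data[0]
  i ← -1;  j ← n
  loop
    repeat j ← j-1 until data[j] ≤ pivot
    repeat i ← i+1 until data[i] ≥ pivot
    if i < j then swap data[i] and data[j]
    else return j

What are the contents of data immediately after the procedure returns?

pivot=12
j stops at 10 (7), i stops at 0 (12); swap ⇒ [7, 7, 12, 9, 9, 7, 12, 11, 7, 9, 12]
j stops at 9 (9), i stops at 2 (12); swap ⇒ [7, 7, 9, 9, 9, 7, 12, 11, 7, 12, 12]
j stops at 8 (7), i stops at 6 (12); swap ⇒ [7, 7, 9, 9, 9, 7, 7, 11, 12, 12, 12]
j stops at 7, i stops at 8; i≥j ⇒ return 7. data=[7, 7, 9, 9, 9, 7, 7, 11, 12, 12, 12]

[7, 7, 9, 9, 9, 7, 7, 11, 12, 12, 12]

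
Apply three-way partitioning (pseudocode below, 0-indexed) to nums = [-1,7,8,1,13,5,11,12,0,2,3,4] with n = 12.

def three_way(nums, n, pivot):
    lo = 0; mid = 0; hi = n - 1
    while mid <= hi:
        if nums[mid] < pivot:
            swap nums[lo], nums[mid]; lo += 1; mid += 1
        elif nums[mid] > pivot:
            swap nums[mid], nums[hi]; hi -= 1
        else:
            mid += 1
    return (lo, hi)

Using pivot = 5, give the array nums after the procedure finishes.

pivot = 5; lo=0, mid=0, hi=11
nums[mid]=-1<5: swap nums[0],nums[0]; lo=1,mid=1 → [-1,7,8,1,13,5,11,12,0,2,3,4]
nums[mid]=7>5: swap nums[1],nums[11]; hi=10 → [-1,4,8,1,13,5,11,12,0,2,3,7]
nums[mid]=4<5: swap nums[1],nums[1]; lo=2,mid=2 → [-1,4,8,1,13,5,11,12,0,2,3,7]
nums[mid]=8>5: swap nums[2],nums[10]; hi=9 → [-1,4,3,1,13,5,11,12,0,2,8,7]
nums[mid]=3<5: swap nums[2],nums[2]; lo=3,mid=3 → [-1,4,3,1,13,5,11,12,0,2,8,7]
nums[mid]=1<5: swap nums[3],nums[3]; lo=4,mid=4 → [-1,4,3,1,13,5,11,12,0,2,8,7]
nums[mid]=13>5: swap nums[4],nums[9]; hi=8 → [-1,4,3,1,2,5,11,12,0,13,8,7]
nums[mid]=2<5: swap nums[4],nums[4]; lo=5,mid=5 → [-1,4,3,1,2,5,11,12,0,13,8,7]
nums[mid]=5=5: mid=6
nums[mid]=11>5: swap nums[6],nums[8]; hi=7 → [-1,4,3,1,2,5,0,12,11,13,8,7]
nums[mid]=0<5: swap nums[5],nums[6]; lo=6,mid=7 → [-1,4,3,1,2,0,5,12,11,13,8,7]
nums[mid]=12>5: swap nums[7],nums[7]; hi=6 → [-1,4,3,1,2,0,5,12,11,13,8,7]
end: lo=6, hi=6; nums = [-1,4,3,1,2,0,5,12,11,13,8,7]

[-1,4,3,1,2,0,5,12,11,13,8,7]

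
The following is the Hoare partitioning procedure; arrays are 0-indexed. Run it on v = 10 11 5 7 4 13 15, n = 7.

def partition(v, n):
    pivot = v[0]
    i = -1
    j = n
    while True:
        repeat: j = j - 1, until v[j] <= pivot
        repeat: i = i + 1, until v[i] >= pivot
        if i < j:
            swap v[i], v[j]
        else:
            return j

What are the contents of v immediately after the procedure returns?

4 7 5 11 10 13 15

pivot = v[0] = 10; i = -1, j = 7
j→4 (v[4]=4≤10), i→0 (v[0]=10≥10); i<j, swap → 4 11 5 7 10 13 15
j→3 (v[3]=7≤10), i→1 (v[1]=11≥10); i<j, swap → 4 7 5 11 10 13 15
j→2, i→3; i≥j, return j=2. v = 4 7 5 11 10 13 15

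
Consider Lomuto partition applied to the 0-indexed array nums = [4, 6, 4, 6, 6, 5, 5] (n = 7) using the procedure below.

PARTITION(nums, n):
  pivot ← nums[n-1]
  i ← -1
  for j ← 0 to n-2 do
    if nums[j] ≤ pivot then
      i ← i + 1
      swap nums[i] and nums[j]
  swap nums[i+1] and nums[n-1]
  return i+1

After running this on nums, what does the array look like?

[4, 4, 5, 5, 6, 6, 6]

pivot = nums[6] = 5; i = -1
j=0: nums[0]=4 ≤ 5 → i=0, swap nums[0],nums[0] (no change) → [4, 6, 4, 6, 6, 5, 5]
j=1: nums[1]=6 > 5 → no swap
j=2: nums[2]=4 ≤ 5 → i=1, swap nums[1],nums[2] → [4, 4, 6, 6, 6, 5, 5]
j=3: nums[3]=6 > 5 → no swap
j=4: nums[4]=6 > 5 → no swap
j=5: nums[5]=5 ≤ 5 → i=2, swap nums[2],nums[5] → [4, 4, 5, 6, 6, 6, 5]
final swap nums[3],nums[6] → [4, 4, 5, 5, 6, 6, 6]; return 3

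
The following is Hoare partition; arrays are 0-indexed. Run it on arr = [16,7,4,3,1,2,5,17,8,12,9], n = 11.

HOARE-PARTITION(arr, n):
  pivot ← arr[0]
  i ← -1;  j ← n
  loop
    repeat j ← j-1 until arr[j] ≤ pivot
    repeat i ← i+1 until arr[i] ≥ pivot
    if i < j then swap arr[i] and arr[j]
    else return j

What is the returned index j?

8

pivot = arr[0] = 16; i = -1, j = 11
j→10 (arr[10]=9≤16), i→0 (arr[0]=16≥16); i<j, swap → [9,7,4,3,1,2,5,17,8,12,16]
j→9 (arr[9]=12≤16), i→7 (arr[7]=17≥16); i<j, swap → [9,7,4,3,1,2,5,12,8,17,16]
j→8, i→9; i≥j, return j=8. arr = [9,7,4,3,1,2,5,12,8,17,16]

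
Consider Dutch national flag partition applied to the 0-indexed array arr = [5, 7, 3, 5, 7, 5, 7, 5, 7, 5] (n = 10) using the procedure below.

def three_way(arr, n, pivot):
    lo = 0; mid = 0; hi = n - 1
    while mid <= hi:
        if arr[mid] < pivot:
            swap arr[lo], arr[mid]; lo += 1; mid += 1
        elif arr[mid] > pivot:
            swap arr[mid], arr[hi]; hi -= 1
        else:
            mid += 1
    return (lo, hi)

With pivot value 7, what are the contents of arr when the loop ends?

[5, 3, 5, 5, 5, 5, 7, 7, 7, 7]

pivot = 7; lo=0, mid=0, hi=9
arr[mid]=5<7: swap arr[0],arr[0]; lo=1,mid=1 → [5, 7, 3, 5, 7, 5, 7, 5, 7, 5]
arr[mid]=7=7: mid=2
arr[mid]=3<7: swap arr[1],arr[2]; lo=2,mid=3 → [5, 3, 7, 5, 7, 5, 7, 5, 7, 5]
arr[mid]=5<7: swap arr[2],arr[3]; lo=3,mid=4 → [5, 3, 5, 7, 7, 5, 7, 5, 7, 5]
arr[mid]=7=7: mid=5
arr[mid]=5<7: swap arr[3],arr[5]; lo=4,mid=6 → [5, 3, 5, 5, 7, 7, 7, 5, 7, 5]
arr[mid]=7=7: mid=7
arr[mid]=5<7: swap arr[4],arr[7]; lo=5,mid=8 → [5, 3, 5, 5, 5, 7, 7, 7, 7, 5]
arr[mid]=7=7: mid=9
arr[mid]=5<7: swap arr[5],arr[9]; lo=6,mid=10 → [5, 3, 5, 5, 5, 5, 7, 7, 7, 7]
end: lo=6, hi=9; arr = [5, 3, 5, 5, 5, 5, 7, 7, 7, 7]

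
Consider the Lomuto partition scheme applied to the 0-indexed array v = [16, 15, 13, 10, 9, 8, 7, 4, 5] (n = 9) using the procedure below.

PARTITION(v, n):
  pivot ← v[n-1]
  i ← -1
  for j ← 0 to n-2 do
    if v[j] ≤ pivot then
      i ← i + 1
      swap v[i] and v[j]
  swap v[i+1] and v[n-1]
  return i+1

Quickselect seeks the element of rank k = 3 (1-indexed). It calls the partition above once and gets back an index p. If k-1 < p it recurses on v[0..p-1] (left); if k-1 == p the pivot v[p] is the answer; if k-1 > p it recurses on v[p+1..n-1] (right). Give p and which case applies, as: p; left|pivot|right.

pivot = v[8] = 5; i = -1
j=0: v[0]=16 > 5 → no swap
j=1: v[1]=15 > 5 → no swap
j=2: v[2]=13 > 5 → no swap
j=3: v[3]=10 > 5 → no swap
j=4: v[4]=9 > 5 → no swap
j=5: v[5]=8 > 5 → no swap
j=6: v[6]=7 > 5 → no swap
j=7: v[7]=4 ≤ 5 → i=0, swap v[0],v[7] → [4, 15, 13, 10, 9, 8, 7, 16, 5]
final swap v[1],v[8] → [4, 5, 13, 10, 9, 8, 7, 16, 15]; return 1
p = 1; k-1 = 2 > 1 ⇒ right

1; right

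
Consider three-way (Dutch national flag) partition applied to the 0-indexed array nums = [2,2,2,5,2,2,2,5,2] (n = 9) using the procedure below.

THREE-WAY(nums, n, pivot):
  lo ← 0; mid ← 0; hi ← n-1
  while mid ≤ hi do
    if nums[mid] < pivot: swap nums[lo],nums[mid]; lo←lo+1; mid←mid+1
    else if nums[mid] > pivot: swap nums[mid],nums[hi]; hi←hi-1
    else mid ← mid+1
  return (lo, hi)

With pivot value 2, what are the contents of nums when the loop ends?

[2,2,2,2,2,2,2,5,5]

lo=0 mid=0 hi=8
2=2: mid=1
2=2: mid=2
2=2: mid=3
5>2: swap(3,8), hi=7 ⇒ [2,2,2,2,2,2,2,5,5]
2=2: mid=4
2=2: mid=5
2=2: mid=6
2=2: mid=7
5>2: swap(7,7), hi=6 ⇒ [2,2,2,2,2,2,2,5,5]
done. lo=0 hi=6; nums=[2,2,2,2,2,2,2,5,5]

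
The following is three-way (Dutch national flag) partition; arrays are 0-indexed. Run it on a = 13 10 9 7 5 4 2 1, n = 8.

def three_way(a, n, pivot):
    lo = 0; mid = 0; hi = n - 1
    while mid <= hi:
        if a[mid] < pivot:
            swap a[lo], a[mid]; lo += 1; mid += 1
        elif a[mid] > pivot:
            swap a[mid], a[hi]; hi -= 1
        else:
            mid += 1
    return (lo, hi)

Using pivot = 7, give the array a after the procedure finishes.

1 2 4 5 7 9 10 13

pivot = 7; lo=0, mid=0, hi=7
a[mid]=13>7: swap a[0],a[7]; hi=6 → 1 10 9 7 5 4 2 13
a[mid]=1<7: swap a[0],a[0]; lo=1,mid=1 → 1 10 9 7 5 4 2 13
a[mid]=10>7: swap a[1],a[6]; hi=5 → 1 2 9 7 5 4 10 13
a[mid]=2<7: swap a[1],a[1]; lo=2,mid=2 → 1 2 9 7 5 4 10 13
a[mid]=9>7: swap a[2],a[5]; hi=4 → 1 2 4 7 5 9 10 13
a[mid]=4<7: swap a[2],a[2]; lo=3,mid=3 → 1 2 4 7 5 9 10 13
a[mid]=7=7: mid=4
a[mid]=5<7: swap a[3],a[4]; lo=4,mid=5 → 1 2 4 5 7 9 10 13
end: lo=4, hi=4; a = 1 2 4 5 7 9 10 13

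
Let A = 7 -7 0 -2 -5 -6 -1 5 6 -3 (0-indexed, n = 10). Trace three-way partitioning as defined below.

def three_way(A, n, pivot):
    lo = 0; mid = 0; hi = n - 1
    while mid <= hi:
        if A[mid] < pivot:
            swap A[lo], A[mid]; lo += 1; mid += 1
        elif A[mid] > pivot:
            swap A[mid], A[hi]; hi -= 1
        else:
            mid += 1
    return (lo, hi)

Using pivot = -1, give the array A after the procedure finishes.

pivot = -1; lo=0, mid=0, hi=9
A[mid]=7>-1: swap A[0],A[9]; hi=8 → -3 -7 0 -2 -5 -6 -1 5 6 7
A[mid]=-3<-1: swap A[0],A[0]; lo=1,mid=1 → -3 -7 0 -2 -5 -6 -1 5 6 7
A[mid]=-7<-1: swap A[1],A[1]; lo=2,mid=2 → -3 -7 0 -2 -5 -6 -1 5 6 7
A[mid]=0>-1: swap A[2],A[8]; hi=7 → -3 -7 6 -2 -5 -6 -1 5 0 7
A[mid]=6>-1: swap A[2],A[7]; hi=6 → -3 -7 5 -2 -5 -6 -1 6 0 7
A[mid]=5>-1: swap A[2],A[6]; hi=5 → -3 -7 -1 -2 -5 -6 5 6 0 7
A[mid]=-1=-1: mid=3
A[mid]=-2<-1: swap A[2],A[3]; lo=3,mid=4 → -3 -7 -2 -1 -5 -6 5 6 0 7
A[mid]=-5<-1: swap A[3],A[4]; lo=4,mid=5 → -3 -7 -2 -5 -1 -6 5 6 0 7
A[mid]=-6<-1: swap A[4],A[5]; lo=5,mid=6 → -3 -7 -2 -5 -6 -1 5 6 0 7
end: lo=5, hi=5; A = -3 -7 -2 -5 -6 -1 5 6 0 7

-3 -7 -2 -5 -6 -1 5 6 0 7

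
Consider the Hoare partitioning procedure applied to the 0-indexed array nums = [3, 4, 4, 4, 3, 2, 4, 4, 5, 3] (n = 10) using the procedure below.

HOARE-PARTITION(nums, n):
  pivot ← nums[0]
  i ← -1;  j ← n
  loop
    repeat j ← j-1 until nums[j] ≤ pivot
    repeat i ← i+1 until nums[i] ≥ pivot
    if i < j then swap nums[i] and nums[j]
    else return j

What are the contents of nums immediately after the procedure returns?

[3, 2, 3, 4, 4, 4, 4, 4, 5, 3]

pivot = nums[0] = 3; i = -1, j = 10
j→9 (nums[9]=3≤3), i→0 (nums[0]=3≥3); i<j, swap → [3, 4, 4, 4, 3, 2, 4, 4, 5, 3]
j→5 (nums[5]=2≤3), i→1 (nums[1]=4≥3); i<j, swap → [3, 2, 4, 4, 3, 4, 4, 4, 5, 3]
j→4 (nums[4]=3≤3), i→2 (nums[2]=4≥3); i<j, swap → [3, 2, 3, 4, 4, 4, 4, 4, 5, 3]
j→2, i→3; i≥j, return j=2. nums = [3, 2, 3, 4, 4, 4, 4, 4, 5, 3]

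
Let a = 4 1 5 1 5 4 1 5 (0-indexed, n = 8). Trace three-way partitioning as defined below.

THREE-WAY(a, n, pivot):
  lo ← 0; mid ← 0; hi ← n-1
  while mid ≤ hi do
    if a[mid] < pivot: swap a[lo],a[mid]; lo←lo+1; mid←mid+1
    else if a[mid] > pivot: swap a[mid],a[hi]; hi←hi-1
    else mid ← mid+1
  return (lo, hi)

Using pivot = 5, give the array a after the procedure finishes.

4 1 1 4 1 5 5 5

pivot = 5; lo=0, mid=0, hi=7
a[mid]=4<5: swap a[0],a[0]; lo=1,mid=1 → 4 1 5 1 5 4 1 5
a[mid]=1<5: swap a[1],a[1]; lo=2,mid=2 → 4 1 5 1 5 4 1 5
a[mid]=5=5: mid=3
a[mid]=1<5: swap a[2],a[3]; lo=3,mid=4 → 4 1 1 5 5 4 1 5
a[mid]=5=5: mid=5
a[mid]=4<5: swap a[3],a[5]; lo=4,mid=6 → 4 1 1 4 5 5 1 5
a[mid]=1<5: swap a[4],a[6]; lo=5,mid=7 → 4 1 1 4 1 5 5 5
a[mid]=5=5: mid=8
end: lo=5, hi=7; a = 4 1 1 4 1 5 5 5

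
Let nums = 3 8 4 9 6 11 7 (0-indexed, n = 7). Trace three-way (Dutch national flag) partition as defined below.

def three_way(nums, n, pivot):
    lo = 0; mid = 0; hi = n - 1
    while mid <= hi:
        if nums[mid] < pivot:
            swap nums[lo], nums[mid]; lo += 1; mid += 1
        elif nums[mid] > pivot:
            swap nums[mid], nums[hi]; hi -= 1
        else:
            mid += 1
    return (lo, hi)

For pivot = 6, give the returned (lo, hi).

(2, 2)

lo=0 mid=0 hi=6
3<6: swap(0,0), lo=1 mid=1 ⇒ 3 8 4 9 6 11 7
8>6: swap(1,6), hi=5 ⇒ 3 7 4 9 6 11 8
7>6: swap(1,5), hi=4 ⇒ 3 11 4 9 6 7 8
11>6: swap(1,4), hi=3 ⇒ 3 6 4 9 11 7 8
6=6: mid=2
4<6: swap(1,2), lo=2 mid=3 ⇒ 3 4 6 9 11 7 8
9>6: swap(3,3), hi=2 ⇒ 3 4 6 9 11 7 8
done. lo=2 hi=2; nums=3 4 6 9 11 7 8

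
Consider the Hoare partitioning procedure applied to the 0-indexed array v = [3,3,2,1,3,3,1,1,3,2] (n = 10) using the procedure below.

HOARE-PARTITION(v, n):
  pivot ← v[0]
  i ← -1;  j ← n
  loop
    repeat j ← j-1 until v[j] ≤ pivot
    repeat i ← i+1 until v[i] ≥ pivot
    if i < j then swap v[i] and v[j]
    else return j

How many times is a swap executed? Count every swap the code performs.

4

pivot=3
j stops at 9 (2), i stops at 0 (3); swap ⇒ [2,3,2,1,3,3,1,1,3,3]
j stops at 8 (3), i stops at 1 (3); swap ⇒ [2,3,2,1,3,3,1,1,3,3]
j stops at 7 (1), i stops at 4 (3); swap ⇒ [2,3,2,1,1,3,1,3,3,3]
j stops at 6 (1), i stops at 5 (3); swap ⇒ [2,3,2,1,1,1,3,3,3,3]
j stops at 5, i stops at 6; i≥j ⇒ return 5. v=[2,3,2,1,1,1,3,3,3,3]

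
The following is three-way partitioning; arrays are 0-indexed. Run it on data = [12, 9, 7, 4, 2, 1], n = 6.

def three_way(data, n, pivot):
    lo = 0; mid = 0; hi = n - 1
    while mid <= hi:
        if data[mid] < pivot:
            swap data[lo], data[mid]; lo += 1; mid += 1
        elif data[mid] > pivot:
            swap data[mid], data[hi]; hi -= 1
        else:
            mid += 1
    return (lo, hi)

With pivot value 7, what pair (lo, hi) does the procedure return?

pivot = 7; lo=0, mid=0, hi=5
data[mid]=12>7: swap data[0],data[5]; hi=4 → [1, 9, 7, 4, 2, 12]
data[mid]=1<7: swap data[0],data[0]; lo=1,mid=1 → [1, 9, 7, 4, 2, 12]
data[mid]=9>7: swap data[1],data[4]; hi=3 → [1, 2, 7, 4, 9, 12]
data[mid]=2<7: swap data[1],data[1]; lo=2,mid=2 → [1, 2, 7, 4, 9, 12]
data[mid]=7=7: mid=3
data[mid]=4<7: swap data[2],data[3]; lo=3,mid=4 → [1, 2, 4, 7, 9, 12]
end: lo=3, hi=3; data = [1, 2, 4, 7, 9, 12]

(3, 3)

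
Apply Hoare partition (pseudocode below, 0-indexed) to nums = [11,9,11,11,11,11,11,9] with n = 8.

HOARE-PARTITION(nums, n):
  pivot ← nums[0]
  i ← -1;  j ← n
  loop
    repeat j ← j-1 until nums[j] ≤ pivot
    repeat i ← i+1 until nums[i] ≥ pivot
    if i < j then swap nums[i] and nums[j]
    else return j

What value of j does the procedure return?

pivot=11
j stops at 7 (9), i stops at 0 (11); swap ⇒ [9,9,11,11,11,11,11,11]
j stops at 6 (11), i stops at 2 (11); swap ⇒ [9,9,11,11,11,11,11,11]
j stops at 5 (11), i stops at 3 (11); swap ⇒ [9,9,11,11,11,11,11,11]
j stops at 4, i stops at 4; i≥j ⇒ return 4. nums=[9,9,11,11,11,11,11,11]

4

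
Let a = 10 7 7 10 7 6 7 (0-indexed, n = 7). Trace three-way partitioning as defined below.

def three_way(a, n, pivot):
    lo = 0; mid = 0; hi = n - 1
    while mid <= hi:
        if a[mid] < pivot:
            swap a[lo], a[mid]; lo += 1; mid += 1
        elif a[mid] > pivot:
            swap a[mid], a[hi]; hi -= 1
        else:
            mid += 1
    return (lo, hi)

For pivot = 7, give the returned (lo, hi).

pivot = 7; lo=0, mid=0, hi=6
a[mid]=10>7: swap a[0],a[6]; hi=5 → 7 7 7 10 7 6 10
a[mid]=7=7: mid=1
a[mid]=7=7: mid=2
a[mid]=7=7: mid=3
a[mid]=10>7: swap a[3],a[5]; hi=4 → 7 7 7 6 7 10 10
a[mid]=6<7: swap a[0],a[3]; lo=1,mid=4 → 6 7 7 7 7 10 10
a[mid]=7=7: mid=5
end: lo=1, hi=4; a = 6 7 7 7 7 10 10

(1, 4)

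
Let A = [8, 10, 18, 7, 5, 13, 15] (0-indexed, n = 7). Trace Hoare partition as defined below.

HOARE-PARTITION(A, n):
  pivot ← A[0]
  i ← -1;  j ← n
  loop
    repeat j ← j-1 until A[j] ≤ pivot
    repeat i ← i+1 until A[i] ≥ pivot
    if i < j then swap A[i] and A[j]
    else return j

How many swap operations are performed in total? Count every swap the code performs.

2

pivot = A[0] = 8; i = -1, j = 7
j→4 (A[4]=5≤8), i→0 (A[0]=8≥8); i<j, swap → [5, 10, 18, 7, 8, 13, 15]
j→3 (A[3]=7≤8), i→1 (A[1]=10≥8); i<j, swap → [5, 7, 18, 10, 8, 13, 15]
j→1, i→2; i≥j, return j=1. A = [5, 7, 18, 10, 8, 13, 15]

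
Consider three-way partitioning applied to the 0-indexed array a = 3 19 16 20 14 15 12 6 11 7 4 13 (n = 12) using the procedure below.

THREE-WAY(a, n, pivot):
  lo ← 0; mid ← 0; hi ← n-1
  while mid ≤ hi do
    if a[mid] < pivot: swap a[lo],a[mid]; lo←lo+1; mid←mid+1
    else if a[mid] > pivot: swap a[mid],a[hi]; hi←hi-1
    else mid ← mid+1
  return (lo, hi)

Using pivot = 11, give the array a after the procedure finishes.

lo=0 mid=0 hi=11
3<11: swap(0,0), lo=1 mid=1 ⇒ 3 19 16 20 14 15 12 6 11 7 4 13
19>11: swap(1,11), hi=10 ⇒ 3 13 16 20 14 15 12 6 11 7 4 19
13>11: swap(1,10), hi=9 ⇒ 3 4 16 20 14 15 12 6 11 7 13 19
4<11: swap(1,1), lo=2 mid=2 ⇒ 3 4 16 20 14 15 12 6 11 7 13 19
16>11: swap(2,9), hi=8 ⇒ 3 4 7 20 14 15 12 6 11 16 13 19
7<11: swap(2,2), lo=3 mid=3 ⇒ 3 4 7 20 14 15 12 6 11 16 13 19
20>11: swap(3,8), hi=7 ⇒ 3 4 7 11 14 15 12 6 20 16 13 19
11=11: mid=4
14>11: swap(4,7), hi=6 ⇒ 3 4 7 11 6 15 12 14 20 16 13 19
6<11: swap(3,4), lo=4 mid=5 ⇒ 3 4 7 6 11 15 12 14 20 16 13 19
15>11: swap(5,6), hi=5 ⇒ 3 4 7 6 11 12 15 14 20 16 13 19
12>11: swap(5,5), hi=4 ⇒ 3 4 7 6 11 12 15 14 20 16 13 19
done. lo=4 hi=4; a=3 4 7 6 11 12 15 14 20 16 13 19

3 4 7 6 11 12 15 14 20 16 13 19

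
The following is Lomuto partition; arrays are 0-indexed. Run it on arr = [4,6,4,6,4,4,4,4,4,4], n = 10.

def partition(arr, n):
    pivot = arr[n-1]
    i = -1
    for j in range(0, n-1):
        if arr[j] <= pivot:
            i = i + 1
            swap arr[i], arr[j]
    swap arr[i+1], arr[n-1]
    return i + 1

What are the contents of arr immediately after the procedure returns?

pivot=4, i=-1
j=0: 4≤4, i=0, swap(0,0) ⇒ [4,6,4,6,4,4,4,4,4,4]
j=1: 6>4, skip
j=2: 4≤4, i=1, swap(1,2) ⇒ [4,4,6,6,4,4,4,4,4,4]
j=3: 6>4, skip
j=4: 4≤4, i=2, swap(2,4) ⇒ [4,4,4,6,6,4,4,4,4,4]
j=5: 4≤4, i=3, swap(3,5) ⇒ [4,4,4,4,6,6,4,4,4,4]
j=6: 4≤4, i=4, swap(4,6) ⇒ [4,4,4,4,4,6,6,4,4,4]
j=7: 4≤4, i=5, swap(5,7) ⇒ [4,4,4,4,4,4,6,6,4,4]
j=8: 4≤4, i=6, swap(6,8) ⇒ [4,4,4,4,4,4,4,6,6,4]
swap(7,9) ⇒ [4,4,4,4,4,4,4,4,6,6]; return 7

[4,4,4,4,4,4,4,4,6,6]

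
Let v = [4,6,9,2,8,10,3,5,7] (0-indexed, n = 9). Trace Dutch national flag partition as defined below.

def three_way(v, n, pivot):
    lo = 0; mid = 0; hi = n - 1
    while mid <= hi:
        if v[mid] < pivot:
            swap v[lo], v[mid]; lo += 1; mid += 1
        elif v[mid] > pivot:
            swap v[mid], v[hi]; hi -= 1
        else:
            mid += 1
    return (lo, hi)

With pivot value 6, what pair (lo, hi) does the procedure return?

pivot = 6; lo=0, mid=0, hi=8
v[mid]=4<6: swap v[0],v[0]; lo=1,mid=1 → [4,6,9,2,8,10,3,5,7]
v[mid]=6=6: mid=2
v[mid]=9>6: swap v[2],v[8]; hi=7 → [4,6,7,2,8,10,3,5,9]
v[mid]=7>6: swap v[2],v[7]; hi=6 → [4,6,5,2,8,10,3,7,9]
v[mid]=5<6: swap v[1],v[2]; lo=2,mid=3 → [4,5,6,2,8,10,3,7,9]
v[mid]=2<6: swap v[2],v[3]; lo=3,mid=4 → [4,5,2,6,8,10,3,7,9]
v[mid]=8>6: swap v[4],v[6]; hi=5 → [4,5,2,6,3,10,8,7,9]
v[mid]=3<6: swap v[3],v[4]; lo=4,mid=5 → [4,5,2,3,6,10,8,7,9]
v[mid]=10>6: swap v[5],v[5]; hi=4 → [4,5,2,3,6,10,8,7,9]
end: lo=4, hi=4; v = [4,5,2,3,6,10,8,7,9]

(4, 4)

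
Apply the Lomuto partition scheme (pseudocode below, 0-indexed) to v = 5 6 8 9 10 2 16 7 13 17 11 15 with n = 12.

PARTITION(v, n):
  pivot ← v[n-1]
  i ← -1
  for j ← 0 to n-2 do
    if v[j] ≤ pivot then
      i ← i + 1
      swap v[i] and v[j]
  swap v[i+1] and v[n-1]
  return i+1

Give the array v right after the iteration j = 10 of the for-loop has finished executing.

5 6 8 9 10 2 7 13 11 17 16 15

pivot=15, i=-1
j=0: 5≤15, i=0, swap(0,0) ⇒ 5 6 8 9 10 2 16 7 13 17 11 15
j=1: 6≤15, i=1, swap(1,1) ⇒ 5 6 8 9 10 2 16 7 13 17 11 15
j=2: 8≤15, i=2, swap(2,2) ⇒ 5 6 8 9 10 2 16 7 13 17 11 15
j=3: 9≤15, i=3, swap(3,3) ⇒ 5 6 8 9 10 2 16 7 13 17 11 15
j=4: 10≤15, i=4, swap(4,4) ⇒ 5 6 8 9 10 2 16 7 13 17 11 15
j=5: 2≤15, i=5, swap(5,5) ⇒ 5 6 8 9 10 2 16 7 13 17 11 15
j=6: 16>15, skip
j=7: 7≤15, i=6, swap(6,7) ⇒ 5 6 8 9 10 2 7 16 13 17 11 15
j=8: 13≤15, i=7, swap(7,8) ⇒ 5 6 8 9 10 2 7 13 16 17 11 15
j=9: 17>15, skip
j=10: 11≤15, i=8, swap(8,10) ⇒ 5 6 8 9 10 2 7 13 11 17 16 15
(after j=10) v = 5 6 8 9 10 2 7 13 11 17 16 15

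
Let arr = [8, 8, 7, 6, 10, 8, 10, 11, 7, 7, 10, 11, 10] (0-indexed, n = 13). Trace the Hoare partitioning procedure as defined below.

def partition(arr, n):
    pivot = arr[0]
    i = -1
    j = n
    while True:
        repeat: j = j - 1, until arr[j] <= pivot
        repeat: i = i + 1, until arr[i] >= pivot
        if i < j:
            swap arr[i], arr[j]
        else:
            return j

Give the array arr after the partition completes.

pivot = arr[0] = 8; i = -1, j = 13
j→9 (arr[9]=7≤8), i→0 (arr[0]=8≥8); i<j, swap → [7, 8, 7, 6, 10, 8, 10, 11, 7, 8, 10, 11, 10]
j→8 (arr[8]=7≤8), i→1 (arr[1]=8≥8); i<j, swap → [7, 7, 7, 6, 10, 8, 10, 11, 8, 8, 10, 11, 10]
j→5 (arr[5]=8≤8), i→4 (arr[4]=10≥8); i<j, swap → [7, 7, 7, 6, 8, 10, 10, 11, 8, 8, 10, 11, 10]
j→4, i→5; i≥j, return j=4. arr = [7, 7, 7, 6, 8, 10, 10, 11, 8, 8, 10, 11, 10]

[7, 7, 7, 6, 8, 10, 10, 11, 8, 8, 10, 11, 10]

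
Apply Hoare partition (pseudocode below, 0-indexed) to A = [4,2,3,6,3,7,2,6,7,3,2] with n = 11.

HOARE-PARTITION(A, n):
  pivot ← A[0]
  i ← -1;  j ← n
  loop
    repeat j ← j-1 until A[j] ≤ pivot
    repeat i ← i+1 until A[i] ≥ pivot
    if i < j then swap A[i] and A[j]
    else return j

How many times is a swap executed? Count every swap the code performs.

pivot = A[0] = 4; i = -1, j = 11
j→10 (A[10]=2≤4), i→0 (A[0]=4≥4); i<j, swap → [2,2,3,6,3,7,2,6,7,3,4]
j→9 (A[9]=3≤4), i→3 (A[3]=6≥4); i<j, swap → [2,2,3,3,3,7,2,6,7,6,4]
j→6 (A[6]=2≤4), i→5 (A[5]=7≥4); i<j, swap → [2,2,3,3,3,2,7,6,7,6,4]
j→5, i→6; i≥j, return j=5. A = [2,2,3,3,3,2,7,6,7,6,4]

3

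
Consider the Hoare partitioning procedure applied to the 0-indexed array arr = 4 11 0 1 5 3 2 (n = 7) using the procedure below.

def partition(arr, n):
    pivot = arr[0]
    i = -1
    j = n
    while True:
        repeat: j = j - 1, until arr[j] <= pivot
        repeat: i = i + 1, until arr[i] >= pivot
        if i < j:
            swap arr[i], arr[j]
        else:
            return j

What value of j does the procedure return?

pivot=4
j stops at 6 (2), i stops at 0 (4); swap ⇒ 2 11 0 1 5 3 4
j stops at 5 (3), i stops at 1 (11); swap ⇒ 2 3 0 1 5 11 4
j stops at 3, i stops at 4; i≥j ⇒ return 3. arr=2 3 0 1 5 11 4

3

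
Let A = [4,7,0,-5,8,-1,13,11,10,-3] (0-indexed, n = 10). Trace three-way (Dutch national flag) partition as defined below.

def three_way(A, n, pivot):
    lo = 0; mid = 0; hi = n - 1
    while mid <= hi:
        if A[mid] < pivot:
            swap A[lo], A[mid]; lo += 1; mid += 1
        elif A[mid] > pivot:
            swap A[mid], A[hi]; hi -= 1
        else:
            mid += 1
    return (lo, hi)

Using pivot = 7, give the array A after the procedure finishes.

[4,0,-5,-3,-1,7,11,10,13,8]

lo=0 mid=0 hi=9
4<7: swap(0,0), lo=1 mid=1 ⇒ [4,7,0,-5,8,-1,13,11,10,-3]
7=7: mid=2
0<7: swap(1,2), lo=2 mid=3 ⇒ [4,0,7,-5,8,-1,13,11,10,-3]
-5<7: swap(2,3), lo=3 mid=4 ⇒ [4,0,-5,7,8,-1,13,11,10,-3]
8>7: swap(4,9), hi=8 ⇒ [4,0,-5,7,-3,-1,13,11,10,8]
-3<7: swap(3,4), lo=4 mid=5 ⇒ [4,0,-5,-3,7,-1,13,11,10,8]
-1<7: swap(4,5), lo=5 mid=6 ⇒ [4,0,-5,-3,-1,7,13,11,10,8]
13>7: swap(6,8), hi=7 ⇒ [4,0,-5,-3,-1,7,10,11,13,8]
10>7: swap(6,7), hi=6 ⇒ [4,0,-5,-3,-1,7,11,10,13,8]
11>7: swap(6,6), hi=5 ⇒ [4,0,-5,-3,-1,7,11,10,13,8]
done. lo=5 hi=5; A=[4,0,-5,-3,-1,7,11,10,13,8]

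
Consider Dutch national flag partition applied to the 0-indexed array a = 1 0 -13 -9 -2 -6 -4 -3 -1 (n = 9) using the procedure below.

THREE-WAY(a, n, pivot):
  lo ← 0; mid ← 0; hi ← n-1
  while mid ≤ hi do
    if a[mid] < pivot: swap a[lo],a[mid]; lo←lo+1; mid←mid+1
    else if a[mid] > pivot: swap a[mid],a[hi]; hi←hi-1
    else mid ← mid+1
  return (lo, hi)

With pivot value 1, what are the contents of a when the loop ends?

0 -13 -9 -2 -6 -4 -3 -1 1

pivot = 1; lo=0, mid=0, hi=8
a[mid]=1=1: mid=1
a[mid]=0<1: swap a[0],a[1]; lo=1,mid=2 → 0 1 -13 -9 -2 -6 -4 -3 -1
a[mid]=-13<1: swap a[1],a[2]; lo=2,mid=3 → 0 -13 1 -9 -2 -6 -4 -3 -1
a[mid]=-9<1: swap a[2],a[3]; lo=3,mid=4 → 0 -13 -9 1 -2 -6 -4 -3 -1
a[mid]=-2<1: swap a[3],a[4]; lo=4,mid=5 → 0 -13 -9 -2 1 -6 -4 -3 -1
a[mid]=-6<1: swap a[4],a[5]; lo=5,mid=6 → 0 -13 -9 -2 -6 1 -4 -3 -1
a[mid]=-4<1: swap a[5],a[6]; lo=6,mid=7 → 0 -13 -9 -2 -6 -4 1 -3 -1
a[mid]=-3<1: swap a[6],a[7]; lo=7,mid=8 → 0 -13 -9 -2 -6 -4 -3 1 -1
a[mid]=-1<1: swap a[7],a[8]; lo=8,mid=9 → 0 -13 -9 -2 -6 -4 -3 -1 1
end: lo=8, hi=8; a = 0 -13 -9 -2 -6 -4 -3 -1 1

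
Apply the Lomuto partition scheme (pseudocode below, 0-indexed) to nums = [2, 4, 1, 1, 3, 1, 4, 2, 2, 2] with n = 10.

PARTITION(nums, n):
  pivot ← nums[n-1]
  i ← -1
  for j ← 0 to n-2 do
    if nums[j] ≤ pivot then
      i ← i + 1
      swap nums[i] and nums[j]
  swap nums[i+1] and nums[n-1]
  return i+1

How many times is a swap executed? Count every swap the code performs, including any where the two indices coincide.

pivot=2, i=-1
j=0: 2≤2, i=0, swap(0,0) ⇒ [2, 4, 1, 1, 3, 1, 4, 2, 2, 2]
j=1: 4>2, skip
j=2: 1≤2, i=1, swap(1,2) ⇒ [2, 1, 4, 1, 3, 1, 4, 2, 2, 2]
j=3: 1≤2, i=2, swap(2,3) ⇒ [2, 1, 1, 4, 3, 1, 4, 2, 2, 2]
j=4: 3>2, skip
j=5: 1≤2, i=3, swap(3,5) ⇒ [2, 1, 1, 1, 3, 4, 4, 2, 2, 2]
j=6: 4>2, skip
j=7: 2≤2, i=4, swap(4,7) ⇒ [2, 1, 1, 1, 2, 4, 4, 3, 2, 2]
j=8: 2≤2, i=5, swap(5,8) ⇒ [2, 1, 1, 1, 2, 2, 4, 3, 4, 2]
swap(6,9) ⇒ [2, 1, 1, 1, 2, 2, 2, 3, 4, 4]; return 6

7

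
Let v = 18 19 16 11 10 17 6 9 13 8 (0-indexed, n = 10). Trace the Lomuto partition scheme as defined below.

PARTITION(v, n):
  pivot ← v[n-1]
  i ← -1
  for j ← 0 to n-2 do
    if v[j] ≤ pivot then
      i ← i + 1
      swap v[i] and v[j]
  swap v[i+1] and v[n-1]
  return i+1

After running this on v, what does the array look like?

6 8 16 11 10 17 18 9 13 19

pivot=8, i=-1
j=0: 18>8, skip
j=1: 19>8, skip
j=2: 16>8, skip
j=3: 11>8, skip
j=4: 10>8, skip
j=5: 17>8, skip
j=6: 6≤8, i=0, swap(0,6) ⇒ 6 19 16 11 10 17 18 9 13 8
j=7: 9>8, skip
j=8: 13>8, skip
swap(1,9) ⇒ 6 8 16 11 10 17 18 9 13 19; return 1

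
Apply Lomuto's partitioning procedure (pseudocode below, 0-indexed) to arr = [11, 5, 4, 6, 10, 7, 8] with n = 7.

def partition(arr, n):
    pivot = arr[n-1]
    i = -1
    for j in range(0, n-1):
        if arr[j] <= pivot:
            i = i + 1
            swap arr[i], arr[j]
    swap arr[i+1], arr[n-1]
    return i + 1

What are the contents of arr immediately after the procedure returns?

[5, 4, 6, 7, 8, 11, 10]

pivot = arr[6] = 8; i = -1
j=0: arr[0]=11 > 8 → no swap
j=1: arr[1]=5 ≤ 8 → i=0, swap arr[0],arr[1] → [5, 11, 4, 6, 10, 7, 8]
j=2: arr[2]=4 ≤ 8 → i=1, swap arr[1],arr[2] → [5, 4, 11, 6, 10, 7, 8]
j=3: arr[3]=6 ≤ 8 → i=2, swap arr[2],arr[3] → [5, 4, 6, 11, 10, 7, 8]
j=4: arr[4]=10 > 8 → no swap
j=5: arr[5]=7 ≤ 8 → i=3, swap arr[3],arr[5] → [5, 4, 6, 7, 10, 11, 8]
final swap arr[4],arr[6] → [5, 4, 6, 7, 8, 11, 10]; return 4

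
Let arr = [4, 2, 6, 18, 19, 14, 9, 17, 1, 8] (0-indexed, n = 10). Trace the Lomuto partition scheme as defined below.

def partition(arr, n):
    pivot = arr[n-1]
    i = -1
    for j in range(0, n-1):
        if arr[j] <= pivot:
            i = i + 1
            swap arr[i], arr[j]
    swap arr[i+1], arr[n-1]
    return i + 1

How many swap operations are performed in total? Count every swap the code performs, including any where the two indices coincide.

pivot = arr[9] = 8; i = -1
j=0: arr[0]=4 ≤ 8 → i=0, swap arr[0],arr[0] (no change) → [4, 2, 6, 18, 19, 14, 9, 17, 1, 8]
j=1: arr[1]=2 ≤ 8 → i=1, swap arr[1],arr[1] (no change) → [4, 2, 6, 18, 19, 14, 9, 17, 1, 8]
j=2: arr[2]=6 ≤ 8 → i=2, swap arr[2],arr[2] (no change) → [4, 2, 6, 18, 19, 14, 9, 17, 1, 8]
j=3: arr[3]=18 > 8 → no swap
j=4: arr[4]=19 > 8 → no swap
j=5: arr[5]=14 > 8 → no swap
j=6: arr[6]=9 > 8 → no swap
j=7: arr[7]=17 > 8 → no swap
j=8: arr[8]=1 ≤ 8 → i=3, swap arr[3],arr[8] → [4, 2, 6, 1, 19, 14, 9, 17, 18, 8]
final swap arr[4],arr[9] → [4, 2, 6, 1, 8, 14, 9, 17, 18, 19]; return 4

5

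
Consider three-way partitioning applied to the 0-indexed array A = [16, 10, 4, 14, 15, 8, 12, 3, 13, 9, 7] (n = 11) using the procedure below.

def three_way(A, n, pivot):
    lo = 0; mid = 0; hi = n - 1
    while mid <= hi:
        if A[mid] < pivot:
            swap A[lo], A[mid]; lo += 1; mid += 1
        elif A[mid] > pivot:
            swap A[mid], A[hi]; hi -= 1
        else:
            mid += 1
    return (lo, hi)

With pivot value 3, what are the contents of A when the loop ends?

[3, 4, 14, 15, 8, 12, 10, 13, 9, 7, 16]

pivot = 3; lo=0, mid=0, hi=10
A[mid]=16>3: swap A[0],A[10]; hi=9 → [7, 10, 4, 14, 15, 8, 12, 3, 13, 9, 16]
A[mid]=7>3: swap A[0],A[9]; hi=8 → [9, 10, 4, 14, 15, 8, 12, 3, 13, 7, 16]
A[mid]=9>3: swap A[0],A[8]; hi=7 → [13, 10, 4, 14, 15, 8, 12, 3, 9, 7, 16]
A[mid]=13>3: swap A[0],A[7]; hi=6 → [3, 10, 4, 14, 15, 8, 12, 13, 9, 7, 16]
A[mid]=3=3: mid=1
A[mid]=10>3: swap A[1],A[6]; hi=5 → [3, 12, 4, 14, 15, 8, 10, 13, 9, 7, 16]
A[mid]=12>3: swap A[1],A[5]; hi=4 → [3, 8, 4, 14, 15, 12, 10, 13, 9, 7, 16]
A[mid]=8>3: swap A[1],A[4]; hi=3 → [3, 15, 4, 14, 8, 12, 10, 13, 9, 7, 16]
A[mid]=15>3: swap A[1],A[3]; hi=2 → [3, 14, 4, 15, 8, 12, 10, 13, 9, 7, 16]
A[mid]=14>3: swap A[1],A[2]; hi=1 → [3, 4, 14, 15, 8, 12, 10, 13, 9, 7, 16]
A[mid]=4>3: swap A[1],A[1]; hi=0 → [3, 4, 14, 15, 8, 12, 10, 13, 9, 7, 16]
end: lo=0, hi=0; A = [3, 4, 14, 15, 8, 12, 10, 13, 9, 7, 16]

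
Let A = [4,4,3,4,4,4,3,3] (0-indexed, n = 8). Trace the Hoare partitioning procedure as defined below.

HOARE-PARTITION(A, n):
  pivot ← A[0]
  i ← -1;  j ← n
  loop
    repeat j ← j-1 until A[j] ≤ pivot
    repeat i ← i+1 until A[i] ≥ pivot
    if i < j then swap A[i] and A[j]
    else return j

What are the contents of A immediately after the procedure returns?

pivot = A[0] = 4; i = -1, j = 8
j→7 (A[7]=3≤4), i→0 (A[0]=4≥4); i<j, swap → [3,4,3,4,4,4,3,4]
j→6 (A[6]=3≤4), i→1 (A[1]=4≥4); i<j, swap → [3,3,3,4,4,4,4,4]
j→5 (A[5]=4≤4), i→3 (A[3]=4≥4); i<j, swap → [3,3,3,4,4,4,4,4]
j→4, i→4; i≥j, return j=4. A = [3,3,3,4,4,4,4,4]

[3,3,3,4,4,4,4,4]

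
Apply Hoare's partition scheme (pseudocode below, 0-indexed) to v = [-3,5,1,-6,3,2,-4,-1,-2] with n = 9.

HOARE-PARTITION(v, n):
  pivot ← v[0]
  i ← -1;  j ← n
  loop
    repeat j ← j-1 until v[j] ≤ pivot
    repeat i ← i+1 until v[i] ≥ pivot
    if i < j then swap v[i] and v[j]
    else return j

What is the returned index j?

1

pivot=-3
j stops at 6 (-4), i stops at 0 (-3); swap ⇒ [-4,5,1,-6,3,2,-3,-1,-2]
j stops at 3 (-6), i stops at 1 (5); swap ⇒ [-4,-6,1,5,3,2,-3,-1,-2]
j stops at 1, i stops at 2; i≥j ⇒ return 1. v=[-4,-6,1,5,3,2,-3,-1,-2]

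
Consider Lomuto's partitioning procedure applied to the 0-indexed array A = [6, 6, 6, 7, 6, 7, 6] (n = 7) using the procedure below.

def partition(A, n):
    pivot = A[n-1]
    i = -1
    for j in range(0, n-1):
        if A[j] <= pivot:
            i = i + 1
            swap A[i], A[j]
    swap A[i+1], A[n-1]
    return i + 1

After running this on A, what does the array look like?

pivot = A[6] = 6; i = -1
j=0: A[0]=6 ≤ 6 → i=0, swap A[0],A[0] (no change) → [6, 6, 6, 7, 6, 7, 6]
j=1: A[1]=6 ≤ 6 → i=1, swap A[1],A[1] (no change) → [6, 6, 6, 7, 6, 7, 6]
j=2: A[2]=6 ≤ 6 → i=2, swap A[2],A[2] (no change) → [6, 6, 6, 7, 6, 7, 6]
j=3: A[3]=7 > 6 → no swap
j=4: A[4]=6 ≤ 6 → i=3, swap A[3],A[4] → [6, 6, 6, 6, 7, 7, 6]
j=5: A[5]=7 > 6 → no swap
final swap A[4],A[6] → [6, 6, 6, 6, 6, 7, 7]; return 4

[6, 6, 6, 6, 6, 7, 7]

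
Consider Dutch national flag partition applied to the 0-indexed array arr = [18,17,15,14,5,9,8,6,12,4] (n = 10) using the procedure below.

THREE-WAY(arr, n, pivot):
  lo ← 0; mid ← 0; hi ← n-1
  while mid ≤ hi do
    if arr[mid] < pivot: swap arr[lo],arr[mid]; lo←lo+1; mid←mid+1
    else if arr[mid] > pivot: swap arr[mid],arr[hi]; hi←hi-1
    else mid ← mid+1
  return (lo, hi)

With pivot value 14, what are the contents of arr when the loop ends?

[4,12,6,5,9,8,14,15,17,18]

lo=0 mid=0 hi=9
18>14: swap(0,9), hi=8 ⇒ [4,17,15,14,5,9,8,6,12,18]
4<14: swap(0,0), lo=1 mid=1 ⇒ [4,17,15,14,5,9,8,6,12,18]
17>14: swap(1,8), hi=7 ⇒ [4,12,15,14,5,9,8,6,17,18]
12<14: swap(1,1), lo=2 mid=2 ⇒ [4,12,15,14,5,9,8,6,17,18]
15>14: swap(2,7), hi=6 ⇒ [4,12,6,14,5,9,8,15,17,18]
6<14: swap(2,2), lo=3 mid=3 ⇒ [4,12,6,14,5,9,8,15,17,18]
14=14: mid=4
5<14: swap(3,4), lo=4 mid=5 ⇒ [4,12,6,5,14,9,8,15,17,18]
9<14: swap(4,5), lo=5 mid=6 ⇒ [4,12,6,5,9,14,8,15,17,18]
8<14: swap(5,6), lo=6 mid=7 ⇒ [4,12,6,5,9,8,14,15,17,18]
done. lo=6 hi=6; arr=[4,12,6,5,9,8,14,15,17,18]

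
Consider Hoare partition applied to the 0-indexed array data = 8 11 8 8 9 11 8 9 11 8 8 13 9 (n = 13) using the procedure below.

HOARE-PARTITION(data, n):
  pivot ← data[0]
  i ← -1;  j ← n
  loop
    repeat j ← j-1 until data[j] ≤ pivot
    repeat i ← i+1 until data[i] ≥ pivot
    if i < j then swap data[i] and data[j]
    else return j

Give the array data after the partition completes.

8 8 8 8 9 11 8 9 11 11 8 13 9

pivot = data[0] = 8; i = -1, j = 13
j→10 (data[10]=8≤8), i→0 (data[0]=8≥8); i<j, swap → 8 11 8 8 9 11 8 9 11 8 8 13 9
j→9 (data[9]=8≤8), i→1 (data[1]=11≥8); i<j, swap → 8 8 8 8 9 11 8 9 11 11 8 13 9
j→6 (data[6]=8≤8), i→2 (data[2]=8≥8); i<j, swap → 8 8 8 8 9 11 8 9 11 11 8 13 9
j→3, i→3; i≥j, return j=3. data = 8 8 8 8 9 11 8 9 11 11 8 13 9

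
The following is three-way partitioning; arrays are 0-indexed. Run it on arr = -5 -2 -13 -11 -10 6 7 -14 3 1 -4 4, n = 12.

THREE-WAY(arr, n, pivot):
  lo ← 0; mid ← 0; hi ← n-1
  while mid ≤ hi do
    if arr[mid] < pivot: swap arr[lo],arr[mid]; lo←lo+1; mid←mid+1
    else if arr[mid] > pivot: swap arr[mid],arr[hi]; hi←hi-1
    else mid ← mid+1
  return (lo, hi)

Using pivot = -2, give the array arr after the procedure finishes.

pivot = -2; lo=0, mid=0, hi=11
arr[mid]=-5<-2: swap arr[0],arr[0]; lo=1,mid=1 → -5 -2 -13 -11 -10 6 7 -14 3 1 -4 4
arr[mid]=-2=-2: mid=2
arr[mid]=-13<-2: swap arr[1],arr[2]; lo=2,mid=3 → -5 -13 -2 -11 -10 6 7 -14 3 1 -4 4
arr[mid]=-11<-2: swap arr[2],arr[3]; lo=3,mid=4 → -5 -13 -11 -2 -10 6 7 -14 3 1 -4 4
arr[mid]=-10<-2: swap arr[3],arr[4]; lo=4,mid=5 → -5 -13 -11 -10 -2 6 7 -14 3 1 -4 4
arr[mid]=6>-2: swap arr[5],arr[11]; hi=10 → -5 -13 -11 -10 -2 4 7 -14 3 1 -4 6
arr[mid]=4>-2: swap arr[5],arr[10]; hi=9 → -5 -13 -11 -10 -2 -4 7 -14 3 1 4 6
arr[mid]=-4<-2: swap arr[4],arr[5]; lo=5,mid=6 → -5 -13 -11 -10 -4 -2 7 -14 3 1 4 6
arr[mid]=7>-2: swap arr[6],arr[9]; hi=8 → -5 -13 -11 -10 -4 -2 1 -14 3 7 4 6
arr[mid]=1>-2: swap arr[6],arr[8]; hi=7 → -5 -13 -11 -10 -4 -2 3 -14 1 7 4 6
arr[mid]=3>-2: swap arr[6],arr[7]; hi=6 → -5 -13 -11 -10 -4 -2 -14 3 1 7 4 6
arr[mid]=-14<-2: swap arr[5],arr[6]; lo=6,mid=7 → -5 -13 -11 -10 -4 -14 -2 3 1 7 4 6
end: lo=6, hi=6; arr = -5 -13 -11 -10 -4 -14 -2 3 1 7 4 6

-5 -13 -11 -10 -4 -14 -2 3 1 7 4 6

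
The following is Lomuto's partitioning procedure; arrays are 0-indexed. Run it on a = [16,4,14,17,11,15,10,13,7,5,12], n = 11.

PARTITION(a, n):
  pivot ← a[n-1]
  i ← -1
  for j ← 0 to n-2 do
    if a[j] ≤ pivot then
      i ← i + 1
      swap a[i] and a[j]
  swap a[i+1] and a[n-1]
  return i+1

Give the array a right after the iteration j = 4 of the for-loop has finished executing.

[4,11,14,17,16,15,10,13,7,5,12]

pivot = a[10] = 12; i = -1
j=0: a[0]=16 > 12 → no swap
j=1: a[1]=4 ≤ 12 → i=0, swap a[0],a[1] → [4,16,14,17,11,15,10,13,7,5,12]
j=2: a[2]=14 > 12 → no swap
j=3: a[3]=17 > 12 → no swap
j=4: a[4]=11 ≤ 12 → i=1, swap a[1],a[4] → [4,11,14,17,16,15,10,13,7,5,12]
(after j=4) a = [4,11,14,17,16,15,10,13,7,5,12]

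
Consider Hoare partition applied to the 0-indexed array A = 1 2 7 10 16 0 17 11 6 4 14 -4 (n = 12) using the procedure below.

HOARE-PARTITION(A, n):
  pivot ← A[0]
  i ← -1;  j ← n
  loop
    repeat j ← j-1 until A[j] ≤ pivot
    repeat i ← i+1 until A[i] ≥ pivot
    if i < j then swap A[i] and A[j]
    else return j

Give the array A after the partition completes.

pivot=1
j stops at 11 (-4), i stops at 0 (1); swap ⇒ -4 2 7 10 16 0 17 11 6 4 14 1
j stops at 5 (0), i stops at 1 (2); swap ⇒ -4 0 7 10 16 2 17 11 6 4 14 1
j stops at 1, i stops at 2; i≥j ⇒ return 1. A=-4 0 7 10 16 2 17 11 6 4 14 1

-4 0 7 10 16 2 17 11 6 4 14 1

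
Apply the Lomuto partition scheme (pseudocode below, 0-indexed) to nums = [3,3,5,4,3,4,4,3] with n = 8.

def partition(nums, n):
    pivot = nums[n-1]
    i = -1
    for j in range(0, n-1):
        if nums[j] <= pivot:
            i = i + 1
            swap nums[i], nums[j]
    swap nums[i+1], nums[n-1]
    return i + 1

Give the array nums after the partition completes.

[3,3,3,3,5,4,4,4]

pivot = nums[7] = 3; i = -1
j=0: nums[0]=3 ≤ 3 → i=0, swap nums[0],nums[0] (no change) → [3,3,5,4,3,4,4,3]
j=1: nums[1]=3 ≤ 3 → i=1, swap nums[1],nums[1] (no change) → [3,3,5,4,3,4,4,3]
j=2: nums[2]=5 > 3 → no swap
j=3: nums[3]=4 > 3 → no swap
j=4: nums[4]=3 ≤ 3 → i=2, swap nums[2],nums[4] → [3,3,3,4,5,4,4,3]
j=5: nums[5]=4 > 3 → no swap
j=6: nums[6]=4 > 3 → no swap
final swap nums[3],nums[7] → [3,3,3,3,5,4,4,4]; return 3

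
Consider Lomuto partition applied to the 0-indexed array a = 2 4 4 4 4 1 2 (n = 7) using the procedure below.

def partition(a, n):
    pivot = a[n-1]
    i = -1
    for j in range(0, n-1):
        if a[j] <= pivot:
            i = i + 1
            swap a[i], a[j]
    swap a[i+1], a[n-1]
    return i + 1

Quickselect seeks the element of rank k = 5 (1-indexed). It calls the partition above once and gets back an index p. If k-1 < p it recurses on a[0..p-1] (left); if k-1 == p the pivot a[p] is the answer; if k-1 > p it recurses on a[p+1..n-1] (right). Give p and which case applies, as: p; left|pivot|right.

pivot = a[6] = 2; i = -1
j=0: a[0]=2 ≤ 2 → i=0, swap a[0],a[0] (no change) → 2 4 4 4 4 1 2
j=1: a[1]=4 > 2 → no swap
j=2: a[2]=4 > 2 → no swap
j=3: a[3]=4 > 2 → no swap
j=4: a[4]=4 > 2 → no swap
j=5: a[5]=1 ≤ 2 → i=1, swap a[1],a[5] → 2 1 4 4 4 4 2
final swap a[2],a[6] → 2 1 2 4 4 4 4; return 2
p = 2; k-1 = 4 > 2 ⇒ right

2; right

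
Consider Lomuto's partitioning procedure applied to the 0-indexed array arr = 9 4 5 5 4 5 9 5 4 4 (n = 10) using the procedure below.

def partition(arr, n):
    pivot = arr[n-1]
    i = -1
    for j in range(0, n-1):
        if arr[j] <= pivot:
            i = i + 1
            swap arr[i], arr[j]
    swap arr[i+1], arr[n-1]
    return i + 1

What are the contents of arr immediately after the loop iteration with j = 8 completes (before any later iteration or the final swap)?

pivot = arr[9] = 4; i = -1
j=0: arr[0]=9 > 4 → no swap
j=1: arr[1]=4 ≤ 4 → i=0, swap arr[0],arr[1] → 4 9 5 5 4 5 9 5 4 4
j=2: arr[2]=5 > 4 → no swap
j=3: arr[3]=5 > 4 → no swap
j=4: arr[4]=4 ≤ 4 → i=1, swap arr[1],arr[4] → 4 4 5 5 9 5 9 5 4 4
j=5: arr[5]=5 > 4 → no swap
j=6: arr[6]=9 > 4 → no swap
j=7: arr[7]=5 > 4 → no swap
j=8: arr[8]=4 ≤ 4 → i=2, swap arr[2],arr[8] → 4 4 4 5 9 5 9 5 5 4
(after j=8) arr = 4 4 4 5 9 5 9 5 5 4

4 4 4 5 9 5 9 5 5 4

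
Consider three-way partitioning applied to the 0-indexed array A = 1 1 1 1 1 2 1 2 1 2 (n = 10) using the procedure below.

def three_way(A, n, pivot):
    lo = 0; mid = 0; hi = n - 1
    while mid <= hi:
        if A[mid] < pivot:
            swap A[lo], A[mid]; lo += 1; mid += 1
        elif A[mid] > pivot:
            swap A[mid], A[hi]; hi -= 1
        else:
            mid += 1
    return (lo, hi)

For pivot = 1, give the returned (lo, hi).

(0, 6)

pivot = 1; lo=0, mid=0, hi=9
A[mid]=1=1: mid=1
A[mid]=1=1: mid=2
A[mid]=1=1: mid=3
A[mid]=1=1: mid=4
A[mid]=1=1: mid=5
A[mid]=2>1: swap A[5],A[9]; hi=8 → 1 1 1 1 1 2 1 2 1 2
A[mid]=2>1: swap A[5],A[8]; hi=7 → 1 1 1 1 1 1 1 2 2 2
A[mid]=1=1: mid=6
A[mid]=1=1: mid=7
A[mid]=2>1: swap A[7],A[7]; hi=6 → 1 1 1 1 1 1 1 2 2 2
end: lo=0, hi=6; A = 1 1 1 1 1 1 1 2 2 2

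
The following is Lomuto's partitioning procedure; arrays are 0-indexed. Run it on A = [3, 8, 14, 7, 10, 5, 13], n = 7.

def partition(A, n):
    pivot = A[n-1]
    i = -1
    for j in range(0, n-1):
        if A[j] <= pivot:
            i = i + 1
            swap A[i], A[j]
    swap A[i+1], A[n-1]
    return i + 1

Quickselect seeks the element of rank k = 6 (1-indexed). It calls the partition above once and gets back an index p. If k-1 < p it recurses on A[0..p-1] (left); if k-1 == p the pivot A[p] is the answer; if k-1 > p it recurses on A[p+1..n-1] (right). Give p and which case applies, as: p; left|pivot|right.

5; pivot

pivot=13, i=-1
j=0: 3≤13, i=0, swap(0,0) ⇒ [3, 8, 14, 7, 10, 5, 13]
j=1: 8≤13, i=1, swap(1,1) ⇒ [3, 8, 14, 7, 10, 5, 13]
j=2: 14>13, skip
j=3: 7≤13, i=2, swap(2,3) ⇒ [3, 8, 7, 14, 10, 5, 13]
j=4: 10≤13, i=3, swap(3,4) ⇒ [3, 8, 7, 10, 14, 5, 13]
j=5: 5≤13, i=4, swap(4,5) ⇒ [3, 8, 7, 10, 5, 14, 13]
swap(5,6) ⇒ [3, 8, 7, 10, 5, 13, 14]; return 5
p = 5; k-1 = 5 == 5 ⇒ pivot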